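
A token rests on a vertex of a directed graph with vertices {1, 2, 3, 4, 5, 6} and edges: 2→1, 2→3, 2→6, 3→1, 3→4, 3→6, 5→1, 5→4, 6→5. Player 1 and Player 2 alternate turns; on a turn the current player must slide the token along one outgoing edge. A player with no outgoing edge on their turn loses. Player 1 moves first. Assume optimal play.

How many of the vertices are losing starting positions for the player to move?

Compute win/loss labels from the base case upward. A position with no move is L. Any other position is W if it can reach an L in one move, else L.
Every edge goes from a vertex to one that appears earlier in the order 1, 4, 5, 6, 3, 2, so processing vertices in that order labels each vertex after all of its successors.
1: no outgoing edge → L
4: no outgoing edge → L
5: W (go to 4, an L position)
6: L (sole option 5(W) is W)
3: W (go to 6, an L position)
2: W (go to 6, an L position)
The L vertices are 1, 4, 6; that is 3 in all.

3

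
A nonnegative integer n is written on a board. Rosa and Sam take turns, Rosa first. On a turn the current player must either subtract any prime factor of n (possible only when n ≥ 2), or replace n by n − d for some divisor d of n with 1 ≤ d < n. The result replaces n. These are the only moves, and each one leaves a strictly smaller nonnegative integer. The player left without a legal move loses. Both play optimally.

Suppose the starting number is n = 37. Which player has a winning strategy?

Rosa wins.

Build the W/L table. Terminal = L. A non-terminal position is W if it has a move to some L; otherwise it is L.
n=0: no move → L
n=1: no move → L
n=2: W (go to 0, an L position)
n=3: W (go to 0, an L position)
n=4: L (options 2(W), 3(W) are all W)
n=5: W (go to 0, an L position)
n=6: W (go to 4, an L position)
n=7: W (go to 0, an L position)
n=8: W (go to 4, an L position)
n=9: L (options 6(W), 8(W) are all W)
n=10: W (go to 9, an L position)
n=11: W (go to 0, an L position)
n=12: W (go to 9, an L position)
n=13: W (go to 0, an L position)
n=14: L (options 7(W), 12(W), 13(W) are all W)
n=15: W (go to 14, an L position)
n=16: W (go to 14, an L position)
n=17: W (go to 0, an L position)
n=18: W (go to 9, an L position)
n=19: W (go to 0, an L position)
n=20: L (options 10(W), 15(W), 16(W), 18(W), 19(W) are all W)
n=21: W (go to 14, an L position)
n=22: W (go to 20, an L position)
n=23: W (go to 0, an L position)
n=24: W (go to 20, an L position)
n=25: W (go to 20, an L position)
n=26: L (options 13(W), 24(W), 25(W) are all W)
n=27: W (go to 26, an L position)
n=28: W (go to 14, an L position)
n=29: W (go to 0, an L position)
n=30: W (go to 20, an L position)
n=31: W (go to 0, an L position)
n=32: L (options 16(W), 24(W), 28(W), 30(W), 31(W) are all W)
n=33: W (go to 32, an L position)
n=34: W (go to 32, an L position)
n=35: L (options 28(W), 30(W), 34(W) are all W)
n=36: W (go to 32, an L position)
n=37: W (go to 0, an L position)
From 37 Rosa can move to 0, reaching an L position.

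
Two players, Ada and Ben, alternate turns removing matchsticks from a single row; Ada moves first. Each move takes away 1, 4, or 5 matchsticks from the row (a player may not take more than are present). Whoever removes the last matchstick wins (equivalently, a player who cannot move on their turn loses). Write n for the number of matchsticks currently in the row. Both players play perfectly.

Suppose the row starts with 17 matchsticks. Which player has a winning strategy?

Ada wins.

Classify positions by backward induction: terminal positions (no move available) are L. From any other position, the mover wins iff some move reaches an L.
n=0: no move → L
n=1: →0(L), so W
n=2: →1(W) only, which is W, so L
n=3: →2(L), so W
n=4: →0(L), so W
n=5: →0(L), so W
n=6: →2(L), so W
n=7: →2(L), so W
n=8: →7(W), 4(W), 3(W) — all W, so L
n=9: →8(L), so W
n=10: →9(W), 6(W), 5(W) — all W, so L
n=11: →10(L), so W
n=12: →8(L), so W
n=13: →8(L), so W
n=14: →10(L), so W
n=15: →10(L), so W
n=16: →15(W), 12(W), 11(W) — all W, so L
n=17: →16(L), so W
The starting position 17 is W: Ada should remove 1, leaving 16, handing over an L position.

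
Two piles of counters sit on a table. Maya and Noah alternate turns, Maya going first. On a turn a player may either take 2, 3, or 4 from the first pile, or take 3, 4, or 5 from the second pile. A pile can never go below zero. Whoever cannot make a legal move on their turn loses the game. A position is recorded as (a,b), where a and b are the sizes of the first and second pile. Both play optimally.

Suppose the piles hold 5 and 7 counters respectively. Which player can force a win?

Use the standard recursion: the mover loses at a terminal position; elsewhere, the mover wins exactly when some move hands the opponent an L position.
No move ever increases a pile, so every position that can arise here has a ≤ 5 and b ≤ 7; it is enough to label the cells with 0 ≤ a ≤ 5 and 0 ≤ b ≤ 7.
Every move lowers a or b (never raises either), so fill the grid row by row in increasing a, and left to right within a row: each cell's successors are then already labelled.
      b=0  b=1  b=2  b=3  b=4  b=5  b=6  b=7
a=0:    L    L    L    W    W    W    W    W
a=1:    L    L    L    W    W    W    W    W
a=2:    W    W    W    L    L    L    W    W
a=3:    W    W    W    L    L    L    W    W
a=4:    W    W    W    W    W    W    L    L
a=5:    W    W    W    W    W    W    L    L
Cells with no legal move (terminal, hence L): (0,0), (0,1), (0,2), (1,0), (1,1), (1,2).
The remaining L cells, each justified by listing all of its moves:
(2,3): only reaches (0,3)(W), (2,0)(W), all W → L
(2,4): only reaches (0,4)(W), (2,1)(W), (2,0)(W), all W → L
(2,5): only reaches (0,5)(W), (2,2)(W), (2,1)(W), (2,0)(W), all W → L
(3,3): only reaches (1,3)(W), (0,3)(W), (3,0)(W), all W → L
(3,4): only reaches (1,4)(W), (0,4)(W), (3,1)(W), (3,0)(W), all W → L
(3,5): only reaches (1,5)(W), (0,5)(W), (3,2)(W), (3,1)(W), (3,0)(W), all W → L
(4,6): only reaches (2,6)(W), (1,6)(W), (0,6)(W), (4,3)(W), (4,2)(W), (4,1)(W), all W → L
(4,7): only reaches (2,7)(W), (1,7)(W), (0,7)(W), (4,4)(W), (4,3)(W), (4,2)(W), all W → L
(5,6): only reaches (3,6)(W), (2,6)(W), (1,6)(W), (5,3)(W), (5,2)(W), (5,1)(W), all W → L
(5,7): only reaches (3,7)(W), (2,7)(W), (1,7)(W), (5,4)(W), (5,3)(W), (5,2)(W), all W → L
Every other cell has at least one move into one of the L cells above, so it is W.
The starting position (5,7) is L: whatever Maya does, the opponent receives a W position.

Noah wins.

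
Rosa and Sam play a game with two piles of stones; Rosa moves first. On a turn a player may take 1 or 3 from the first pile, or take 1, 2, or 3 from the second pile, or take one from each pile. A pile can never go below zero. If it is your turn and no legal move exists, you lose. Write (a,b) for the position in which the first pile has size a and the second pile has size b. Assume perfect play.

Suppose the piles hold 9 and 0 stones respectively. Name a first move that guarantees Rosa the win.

Work bottom-up. With no move the player to move loses. Otherwise the position is W if at least one move leads to an L position for the opponent, and L if every move leads to a W.
No move ever increases a pile, so every position that can arise here has a ≤ 9 and b ≤ 0; it is enough to label the cells with 0 ≤ a ≤ 9 and 0 ≤ b ≤ 0.
Every move lowers a or b (never raises either), so fill the grid row by row in increasing a, and left to right within a row: each cell's successors are then already labelled.
      b=0
a=0:    L
a=1:    W
a=2:    L
a=3:    W
a=4:    L
a=5:    W
a=6:    L
a=7:    W
a=8:    L
a=9:    W
Cells with no legal move (terminal, hence L): (0,0).
The remaining L cells, each justified by listing all of its moves:
(2,0): →(1,0)(W) only, which is W, so L
(4,0): →(3,0)(W), (1,0)(W) — all W, so L
(6,0): →(5,0)(W), (3,0)(W) — all W, so L
(8,0): →(7,0)(W), (5,0)(W) — all W, so L
Every other cell has at least one move into one of the L cells above, so it is W.
From (9,0), the L positions reachable in one move are: (8,0), (6,0). Any move reaching one of these is winning.

Move to (8,0).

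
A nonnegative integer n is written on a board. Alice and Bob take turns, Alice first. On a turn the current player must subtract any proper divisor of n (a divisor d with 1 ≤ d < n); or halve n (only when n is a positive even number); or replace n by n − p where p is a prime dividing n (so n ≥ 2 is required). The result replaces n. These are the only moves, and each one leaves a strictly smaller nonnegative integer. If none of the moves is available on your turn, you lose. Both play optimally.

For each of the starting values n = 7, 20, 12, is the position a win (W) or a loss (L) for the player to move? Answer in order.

Build the W/L table. Terminal = L. A non-terminal position is W if it has a move to some L; otherwise it is L.
n=0: no move → L
n=1: no move → L
n=2: can move to 0, which is L ⇒ W
n=3: can move to 0, which is L ⇒ W
n=4: moves to 2(W), 3(W); every one is W ⇒ L
n=5: can move to 0, which is L ⇒ W
n=6: can move to 4, which is L ⇒ W
n=7: can move to 0, which is L ⇒ W
n=8: can move to 4, which is L ⇒ W
n=9: moves to 6(W), 8(W); every one is W ⇒ L
n=10: can move to 9, which is L ⇒ W
n=11: can move to 0, which is L ⇒ W
n=12: can move to 9, which is L ⇒ W
n=13: can move to 0, which is L ⇒ W
n=14: moves to 7(W), 12(W), 13(W); every one is W ⇒ L
n=15: can move to 14, which is L ⇒ W
n=16: can move to 14, which is L ⇒ W
n=17: can move to 0, which is L ⇒ W
n=18: can move to 9, which is L ⇒ W
n=19: can move to 0, which is L ⇒ W
n=20: moves to 10(W), 15(W), 16(W), 18(W), 19(W); every one is W ⇒ L

7: W, 20: L, 12: W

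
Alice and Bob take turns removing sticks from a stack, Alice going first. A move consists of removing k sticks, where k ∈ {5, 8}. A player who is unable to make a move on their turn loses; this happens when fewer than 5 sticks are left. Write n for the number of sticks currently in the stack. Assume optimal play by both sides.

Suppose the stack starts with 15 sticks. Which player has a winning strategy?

Bob wins.

Classify positions by backward induction: terminal positions (no move available) are L. From any other position, the mover wins iff some move reaches an L.
n=0: no move → L
n=1: no move → L
n=2: no move → L
n=3: no move → L
n=4: no move → L
n=5: W (go to 0, an L position)
n=6: W (go to 1, an L position)
n=7: W (go to 2, an L position)
n=8: W (go to 3, an L position)
n=9: W (go to 4, an L position)
n=10: W (go to 2, an L position)
n=11: W (go to 3, an L position)
n=12: W (go to 4, an L position)
n=13: L (options 8(W), 5(W) are all W)
n=14: L (options 9(W), 6(W) are all W)
n=15: L (options 10(W), 7(W) are all W)
Every move from 15 reaches a W position, so the mover loses.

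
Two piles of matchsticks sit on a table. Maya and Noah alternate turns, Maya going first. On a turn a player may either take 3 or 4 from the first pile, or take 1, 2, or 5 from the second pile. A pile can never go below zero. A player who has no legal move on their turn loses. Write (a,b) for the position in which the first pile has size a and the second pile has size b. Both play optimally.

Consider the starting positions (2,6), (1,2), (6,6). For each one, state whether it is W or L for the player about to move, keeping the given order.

Use the standard recursion: the mover loses at a terminal position; elsewhere, the mover wins exactly when some move hands the opponent an L position.
No move ever increases a pile, so every position that can arise here has a ≤ 6 and b ≤ 6; it is enough to label the cells with 0 ≤ a ≤ 6 and 0 ≤ b ≤ 6.
Every move lowers a or b (never raises either), so fill the grid row by row in increasing a, and left to right within a row: each cell's successors are then already labelled.
      b=0  b=1  b=2  b=3  b=4  b=5  b=6
a=0:    L    W    W    L    W    W    L
a=1:    L    W    W    L    W    W    L
a=2:    L    W    W    L    W    W    L
a=3:    W    L    W    W    L    W    W
a=4:    W    L    W    W    L    W    W
a=5:    W    L    W    W    L    W    W
a=6:    W    W    L    W    W    L    W
Cells with no legal move (terminal, hence L): (0,0), (1,0), (2,0).
The remaining L cells, each justified by listing all of its moves:
(0,3): moves to (0,2)(W), (0,1)(W); every one is W ⇒ L
(0,6): moves to (0,5)(W), (0,4)(W), (0,1)(W); every one is W ⇒ L
(1,3): moves to (1,2)(W), (1,1)(W); every one is W ⇒ L
(1,6): moves to (1,5)(W), (1,4)(W), (1,1)(W); every one is W ⇒ L
(2,3): moves to (2,2)(W), (2,1)(W); every one is W ⇒ L
(2,6): moves to (2,5)(W), (2,4)(W), (2,1)(W); every one is W ⇒ L
(3,1): moves to (0,1)(W), (3,0)(W); every one is W ⇒ L
(3,4): moves to (0,4)(W), (3,3)(W), (3,2)(W); every one is W ⇒ L
(4,1): moves to (1,1)(W), (0,1)(W), (4,0)(W); every one is W ⇒ L
(4,4): moves to (1,4)(W), (0,4)(W), (4,3)(W), (4,2)(W); every one is W ⇒ L
(5,1): moves to (2,1)(W), (1,1)(W), (5,0)(W); every one is W ⇒ L
(5,4): moves to (2,4)(W), (1,4)(W), (5,3)(W), (5,2)(W); every one is W ⇒ L
(6,2): moves to (3,2)(W), (2,2)(W), (6,1)(W), (6,0)(W); every one is W ⇒ L
(6,5): moves to (3,5)(W), (2,5)(W), (6,4)(W), (6,3)(W), (6,0)(W); every one is W ⇒ L
Every other cell has at least one move into one of the L cells above, so it is W.
(2,6): one of the L cells justified above, so L
(1,2): the move to (1,0) reaches an L cell, so W
(6,6): the move to (2,6) reaches an L cell, so W

(2,6): L, (1,2): W, (6,6): W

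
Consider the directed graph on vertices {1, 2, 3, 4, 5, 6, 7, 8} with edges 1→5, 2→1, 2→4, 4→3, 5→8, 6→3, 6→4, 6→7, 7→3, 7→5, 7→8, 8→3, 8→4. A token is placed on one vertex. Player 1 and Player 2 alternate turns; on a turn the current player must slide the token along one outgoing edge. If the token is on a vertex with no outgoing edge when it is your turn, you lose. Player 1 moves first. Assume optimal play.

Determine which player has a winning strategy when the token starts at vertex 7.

Player 1 wins.

Label each position W (a win for the player to move) or L (a loss). A position with no legal move is L; any other position is W exactly when some move reaches an L, and L when every move reaches a W.
Every edge goes from a vertex to one that appears earlier in the order 3, 4, 8, 5, 1, 2, 7, 6, so processing vertices in that order labels each vertex after all of its successors.
3: no outgoing edge → L
4: →3(L), so W
8: →3(L), so W
5: →8(W) only, which is W, so L
1: →5(L), so W
2: →1(W), 4(W) — all W, so L
7: →5(L), so W
6: →3(L), so W
From 7 Player 1 can move to 5, reaching an L position.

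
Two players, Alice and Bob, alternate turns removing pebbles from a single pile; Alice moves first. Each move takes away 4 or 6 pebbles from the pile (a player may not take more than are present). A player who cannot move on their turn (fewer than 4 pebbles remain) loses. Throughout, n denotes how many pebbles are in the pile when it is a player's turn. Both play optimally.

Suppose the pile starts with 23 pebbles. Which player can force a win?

Classify positions by backward induction: terminal positions (no move available) are L. From any other position, the mover wins iff some move reaches an L.
n=0: no move → L
n=1: no move → L
n=2: no move → L
n=3: no move → L
n=4: W (go to 0, an L position)
n=5: W (go to 1, an L position)
n=6: W (go to 2, an L position)
n=7: W (go to 3, an L position)
n=8: W (go to 2, an L position)
n=9: W (go to 3, an L position)
n=10: L (options 6(W), 4(W) are all W)
n=11: L (options 7(W), 5(W) are all W)
n=12: L (options 8(W), 6(W) are all W)
n=13: L (options 9(W), 7(W) are all W)
n=14: W (go to 10, an L position)
n=15: W (go to 11, an L position)
n=16: W (go to 12, an L position)
n=17: W (go to 13, an L position)
n=18: W (go to 12, an L position)
n=19: W (go to 13, an L position)
n=20: L (options 16(W), 14(W) are all W)
n=21: L (options 17(W), 15(W) are all W)
n=22: L (options 18(W), 16(W) are all W)
n=23: L (options 19(W), 17(W) are all W)
The starting position 23 is L: whatever Alice does, the opponent receives a W position.

Bob wins.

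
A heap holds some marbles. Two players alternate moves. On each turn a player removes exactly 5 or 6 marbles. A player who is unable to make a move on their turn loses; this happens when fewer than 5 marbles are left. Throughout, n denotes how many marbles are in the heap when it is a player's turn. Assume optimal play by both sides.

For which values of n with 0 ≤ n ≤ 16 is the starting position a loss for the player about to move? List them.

Label each position W (a win for the player to move) or L (a loss). A position with no legal move is L; any other position is W exactly when some move reaches an L, and L when every move reaches a W.
n=0: no move → L
n=1: no move → L
n=2: no move → L
n=3: no move → L
n=4: no move → L
n=5: W (go to 0, an L position)
n=6: W (go to 1, an L position)
n=7: W (go to 2, an L position)
n=8: W (go to 3, an L position)
n=9: W (go to 4, an L position)
n=10: W (go to 4, an L position)
n=11: L (options 6(W), 5(W) are all W)
n=12: L (options 7(W), 6(W) are all W)
n=13: L (options 8(W), 7(W) are all W)
n=14: L (options 9(W), 8(W) are all W)
n=15: L (options 10(W), 9(W) are all W)
n=16: W (go to 11, an L position)
Reading off the rows marked L gives the requested list; there are 10 such values of n.

0, 1, 2, 3, 4, 11, 12, 13, 14, 15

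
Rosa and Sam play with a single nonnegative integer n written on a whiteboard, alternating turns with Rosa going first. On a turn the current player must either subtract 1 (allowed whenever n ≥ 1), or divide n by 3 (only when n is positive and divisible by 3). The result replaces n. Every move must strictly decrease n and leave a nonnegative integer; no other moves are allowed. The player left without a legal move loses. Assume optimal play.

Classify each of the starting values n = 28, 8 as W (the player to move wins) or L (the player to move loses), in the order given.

Label each position W (a win for the player to move) or L (a loss). A position with no legal move is L; any other position is W exactly when some move reaches an L, and L when every move reaches a W.
n=0: no move → L
n=1: W (go to 0, an L position)
n=2: L (sole option 1(W) is W)
n=3: W (go to 2, an L position)
n=4: L (sole option 3(W) is W)
n=5: W (go to 4, an L position)
n=6: W (go to 2, an L position)
n=7: L (sole option 6(W) is W)
n=8: W (go to 7, an L position)
n=9: L (options 3(W), 8(W) are all W)
n=10: W (go to 9, an L position)
n=11: L (sole option 10(W) is W)
n=12: W (go to 4, an L position)
n=13: L (sole option 12(W) is W)
n=14: W (go to 13, an L position)
n=15: L (options 5(W), 14(W) are all W)
n=16: W (go to 15, an L position)
n=17: L (sole option 16(W) is W)
n=18: W (go to 17, an L position)
n=19: L (sole option 18(W) is W)
n=20: W (go to 19, an L position)
n=21: W (go to 7, an L position)
n=22: L (sole option 21(W) is W)
n=23: W (go to 22, an L position)
n=24: L (options 8(W), 23(W) are all W)
n=25: W (go to 24, an L position)
n=26: L (sole option 25(W) is W)
n=27: W (go to 9, an L position)
n=28: L (sole option 27(W) is W)

28: L, 8: W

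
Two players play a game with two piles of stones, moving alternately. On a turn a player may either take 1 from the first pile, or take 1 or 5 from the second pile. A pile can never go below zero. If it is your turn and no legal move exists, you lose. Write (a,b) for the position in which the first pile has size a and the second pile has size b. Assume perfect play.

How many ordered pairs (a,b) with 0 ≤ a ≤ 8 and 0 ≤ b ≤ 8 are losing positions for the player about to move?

Positions with no move are L. A position that does have a move is losing for the player to move precisely when every available move leads to a winning position for the opponent. Fill in the labels:
Every move lowers a or b (never raises either), so fill the grid row by row in increasing a, and left to right within a row: each cell's successors are then already labelled.
      b=0  b=1  b=2  b=3  b=4  b=5  b=6  b=7  b=8
a=0:    L    W    L    W    L    W    L    W    L
a=1:    W    L    W    L    W    L    W    L    W
a=2:    L    W    L    W    L    W    L    W    L
a=3:    W    L    W    L    W    L    W    L    W
a=4:    L    W    L    W    L    W    L    W    L
a=5:    W    L    W    L    W    L    W    L    W
a=6:    L    W    L    W    L    W    L    W    L
a=7:    W    L    W    L    W    L    W    L    W
a=8:    L    W    L    W    L    W    L    W    L
Cells with no legal move (terminal, hence L): (0,0).
The remaining L cells, each justified by listing all of its moves:
(0,2): the only move is to (0,1)(W), a W ⇒ L
(0,4): the only move is to (0,3)(W), a W ⇒ L
(0,6): moves to (0,5)(W), (0,1)(W); every one is W ⇒ L
(0,8): moves to (0,7)(W), (0,3)(W); every one is W ⇒ L
(1,1): moves to (0,1)(W), (1,0)(W); every one is W ⇒ L
(1,3): moves to (0,3)(W), (1,2)(W); every one is W ⇒ L
(1,5): moves to (0,5)(W), (1,4)(W), (1,0)(W); every one is W ⇒ L
(1,7): moves to (0,7)(W), (1,6)(W), (1,2)(W); every one is W ⇒ L
(2,0): the only move is to (1,0)(W), a W ⇒ L
(2,2): moves to (1,2)(W), (2,1)(W); every one is W ⇒ L
(2,4): moves to (1,4)(W), (2,3)(W); every one is W ⇒ L
(2,6): moves to (1,6)(W), (2,5)(W), (2,1)(W); every one is W ⇒ L
(2,8): moves to (1,8)(W), (2,7)(W), (2,3)(W); every one is W ⇒ L
(3,1): moves to (2,1)(W), (3,0)(W); every one is W ⇒ L
(3,3): moves to (2,3)(W), (3,2)(W); every one is W ⇒ L
(3,5): moves to (2,5)(W), (3,4)(W), (3,0)(W); every one is W ⇒ L
(3,7): moves to (2,7)(W), (3,6)(W), (3,2)(W); every one is W ⇒ L
(4,0): the only move is to (3,0)(W), a W ⇒ L
(4,2): moves to (3,2)(W), (4,1)(W); every one is W ⇒ L
(4,4): moves to (3,4)(W), (4,3)(W); every one is W ⇒ L
(4,6): moves to (3,6)(W), (4,5)(W), (4,1)(W); every one is W ⇒ L
(4,8): moves to (3,8)(W), (4,7)(W), (4,3)(W); every one is W ⇒ L
(5,1): moves to (4,1)(W), (5,0)(W); every one is W ⇒ L
(5,3): moves to (4,3)(W), (5,2)(W); every one is W ⇒ L
(5,5): moves to (4,5)(W), (5,4)(W), (5,0)(W); every one is W ⇒ L
(5,7): moves to (4,7)(W), (5,6)(W), (5,2)(W); every one is W ⇒ L
(6,0): the only move is to (5,0)(W), a W ⇒ L
(6,2): moves to (5,2)(W), (6,1)(W); every one is W ⇒ L
(6,4): moves to (5,4)(W), (6,3)(W); every one is W ⇒ L
(6,6): moves to (5,6)(W), (6,5)(W), (6,1)(W); every one is W ⇒ L
(6,8): moves to (5,8)(W), (6,7)(W), (6,3)(W); every one is W ⇒ L
(7,1): moves to (6,1)(W), (7,0)(W); every one is W ⇒ L
(7,3): moves to (6,3)(W), (7,2)(W); every one is W ⇒ L
(7,5): moves to (6,5)(W), (7,4)(W), (7,0)(W); every one is W ⇒ L
(7,7): moves to (6,7)(W), (7,6)(W), (7,2)(W); every one is W ⇒ L
(8,0): the only move is to (7,0)(W), a W ⇒ L
(8,2): moves to (7,2)(W), (8,1)(W); every one is W ⇒ L
(8,4): moves to (7,4)(W), (8,3)(W); every one is W ⇒ L
(8,6): moves to (7,6)(W), (8,5)(W), (8,1)(W); every one is W ⇒ L
(8,8): moves to (7,8)(W), (8,7)(W), (8,3)(W); every one is W ⇒ L
Every other cell has at least one move into one of the L cells above, so it is W.
L cells per row: a=0: 5, a=1: 4, a=2: 5, a=3: 4, a=4: 5, a=5: 4, a=6: 5, a=7: 4, a=8: 5; total 41.

41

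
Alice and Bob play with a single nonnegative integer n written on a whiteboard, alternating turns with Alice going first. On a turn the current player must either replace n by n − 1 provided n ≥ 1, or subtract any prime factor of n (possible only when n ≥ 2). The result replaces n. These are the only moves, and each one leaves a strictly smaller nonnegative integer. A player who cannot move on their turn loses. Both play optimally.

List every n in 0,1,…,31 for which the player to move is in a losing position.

Classify positions by backward induction: terminal positions (no move available) are L. From any other position, the mover wins iff some move reaches an L.
n=0: no move → L
n=1: reaches L-position 0 → W
n=2: reaches L-position 0 → W
n=3: reaches L-position 0 → W
n=4: only reaches 2(W), 3(W), all W → L
n=5: reaches L-position 0 → W
n=6: reaches L-position 4 → W
n=7: reaches L-position 0 → W
n=8: only reaches 6(W), 7(W), all W → L
n=9: reaches L-position 8 → W
n=10: reaches L-position 8 → W
n=11: reaches L-position 0 → W
n=12: only reaches 9(W), 10(W), 11(W), all W → L
n=13: reaches L-position 0 → W
n=14: reaches L-position 12 → W
n=15: reaches L-position 12 → W
n=16: only reaches 14(W), 15(W), all W → L
n=17: reaches L-position 0 → W
n=18: reaches L-position 16 → W
n=19: reaches L-position 0 → W
n=20: only reaches 15(W), 18(W), 19(W), all W → L
n=21: reaches L-position 20 → W
n=22: reaches L-position 20 → W
n=23: reaches L-position 0 → W
n=24: only reaches 21(W), 22(W), 23(W), all W → L
n=25: reaches L-position 20 → W
n=26: reaches L-position 24 → W
n=27: reaches L-position 24 → W
n=28: only reaches 21(W), 26(W), 27(W), all W → L
n=29: reaches L-position 0 → W
n=30: reaches L-position 28 → W
n=31: reaches L-position 0 → W
The losing starting values of n are exactly the entries labelled L in this table (8 of them).

0, 4, 8, 12, 16, 20, 24, 28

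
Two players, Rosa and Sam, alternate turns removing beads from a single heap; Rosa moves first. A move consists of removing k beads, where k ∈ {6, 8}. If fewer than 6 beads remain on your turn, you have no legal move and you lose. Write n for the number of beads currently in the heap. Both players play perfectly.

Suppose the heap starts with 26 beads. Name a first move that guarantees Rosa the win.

Remove 8, leaving 18.

Build the W/L table. Terminal = L. A non-terminal position is W if it has a move to some L; otherwise it is L.
n=0: no move → L
n=1: no move → L
n=2: no move → L
n=3: no move → L
n=4: no move → L
n=5: no move → L
n=6: W (go to 0, an L position)
n=7: W (go to 1, an L position)
n=8: W (go to 2, an L position)
n=9: W (go to 3, an L position)
n=10: W (go to 4, an L position)
n=11: W (go to 5, an L position)
n=12: W (go to 4, an L position)
n=13: W (go to 5, an L position)
n=14: L (options 8(W), 6(W) are all W)
n=15: L (options 9(W), 7(W) are all W)
n=16: L (options 10(W), 8(W) are all W)
n=17: L (options 11(W), 9(W) are all W)
n=18: L (options 12(W), 10(W) are all W)
n=19: L (options 13(W), 11(W) are all W)
n=20: W (go to 14, an L position)
n=21: W (go to 15, an L position)
n=22: W (go to 16, an L position)
n=23: W (go to 17, an L position)
n=24: W (go to 18, an L position)
n=25: W (go to 19, an L position)
n=26: W (go to 18, an L position)
From 26, the L positions reachable in one move are: 18.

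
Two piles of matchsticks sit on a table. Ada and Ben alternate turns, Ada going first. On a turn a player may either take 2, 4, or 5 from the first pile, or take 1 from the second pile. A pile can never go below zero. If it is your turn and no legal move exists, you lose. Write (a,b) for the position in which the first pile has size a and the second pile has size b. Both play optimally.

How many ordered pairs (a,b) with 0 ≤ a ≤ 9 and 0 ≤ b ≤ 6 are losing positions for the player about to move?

Build the W/L table. Terminal = L. A non-terminal position is W if it has a move to some L; otherwise it is L.
Every move lowers a or b (never raises either), so fill the grid row by row in increasing a, and left to right within a row: each cell's successors are then already labelled.
      b=0  b=1  b=2  b=3  b=4  b=5  b=6
a=0:    L    W    L    W    L    W    L
a=1:    L    W    L    W    L    W    L
a=2:    W    L    W    L    W    L    W
a=3:    W    L    W    L    W    L    W
a=4:    W    W    W    W    W    W    W
a=5:    W    W    W    W    W    W    W
a=6:    W    W    W    W    W    W    W
a=7:    L    W    L    W    L    W    L
a=8:    L    W    L    W    L    W    L
a=9:    W    L    W    L    W    L    W
Cells with no legal move (terminal, hence L): (0,0), (1,0).
The remaining L cells, each justified by listing all of its moves:
(0,2): L (sole option (0,1)(W) is W)
(0,4): L (sole option (0,3)(W) is W)
(0,6): L (sole option (0,5)(W) is W)
(1,2): L (sole option (1,1)(W) is W)
(1,4): L (sole option (1,3)(W) is W)
(1,6): L (sole option (1,5)(W) is W)
(2,1): L (options (0,1)(W), (2,0)(W) are all W)
(2,3): L (options (0,3)(W), (2,2)(W) are all W)
(2,5): L (options (0,5)(W), (2,4)(W) are all W)
(3,1): L (options (1,1)(W), (3,0)(W) are all W)
(3,3): L (options (1,3)(W), (3,2)(W) are all W)
(3,5): L (options (1,5)(W), (3,4)(W) are all W)
(7,0): L (options (5,0)(W), (3,0)(W), (2,0)(W) are all W)
(7,2): L (options (5,2)(W), (3,2)(W), (2,2)(W), (7,1)(W) are all W)
(7,4): L (options (5,4)(W), (3,4)(W), (2,4)(W), (7,3)(W) are all W)
(7,6): L (options (5,6)(W), (3,6)(W), (2,6)(W), (7,5)(W) are all W)
(8,0): L (options (6,0)(W), (4,0)(W), (3,0)(W) are all W)
(8,2): L (options (6,2)(W), (4,2)(W), (3,2)(W), (8,1)(W) are all W)
(8,4): L (options (6,4)(W), (4,4)(W), (3,4)(W), (8,3)(W) are all W)
(8,6): L (options (6,6)(W), (4,6)(W), (3,6)(W), (8,5)(W) are all W)
(9,1): L (options (7,1)(W), (5,1)(W), (4,1)(W), (9,0)(W) are all W)
(9,3): L (options (7,3)(W), (5,3)(W), (4,3)(W), (9,2)(W) are all W)
(9,5): L (options (7,5)(W), (5,5)(W), (4,5)(W), (9,4)(W) are all W)
Every other cell has at least one move into one of the L cells above, so it is W.
L cells per row: a=0: 4, a=1: 4, a=2: 3, a=3: 3, a=4: 0, a=5: 0, a=6: 0, a=7: 4, a=8: 4, a=9: 3; total 25.

25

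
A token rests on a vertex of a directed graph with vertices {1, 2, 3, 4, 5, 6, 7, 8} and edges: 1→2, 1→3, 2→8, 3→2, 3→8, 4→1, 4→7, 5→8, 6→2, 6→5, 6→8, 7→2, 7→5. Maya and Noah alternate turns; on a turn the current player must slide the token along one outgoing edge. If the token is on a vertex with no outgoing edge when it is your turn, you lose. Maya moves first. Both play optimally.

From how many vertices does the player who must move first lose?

3

Build the W/L table. Terminal = L. A non-terminal position is W if it has a move to some L; otherwise it is L.
Every edge goes from a vertex to one that appears earlier in the order 8, 2, 5, 3, 1, 7, 4, 6, so processing vertices in that order labels each vertex after all of its successors.
8: no outgoing edge → L
2: →8(L), so W
5: →8(L), so W
3: →8(L), so W
1: →3(W), 2(W) — all W, so L
7: →5(W), 2(W) — all W, so L
4: →7(L), so W
6: →8(L), so W
The L vertices are 1, 7, 8; that is 3 in all.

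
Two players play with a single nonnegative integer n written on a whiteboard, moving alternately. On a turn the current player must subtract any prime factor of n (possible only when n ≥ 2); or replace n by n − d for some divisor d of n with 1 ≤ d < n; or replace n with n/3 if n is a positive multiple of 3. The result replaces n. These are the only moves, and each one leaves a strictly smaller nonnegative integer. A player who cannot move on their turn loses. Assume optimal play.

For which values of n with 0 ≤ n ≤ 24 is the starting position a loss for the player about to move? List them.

Classify positions by backward induction: terminal positions (no move available) are L. From any other position, the mover wins iff some move reaches an L.
n=0: no move → L
n=1: no move → L
n=2: →0(L), so W
n=3: →0(L), so W
n=4: →2(W), 3(W) — all W, so L
n=5: →0(L), so W
n=6: →4(L), so W
n=7: →0(L), so W
n=8: →4(L), so W
n=9: →3(W), 6(W), 8(W) — all W, so L
n=10: →9(L), so W
n=11: →0(L), so W
n=12: →4(L), so W
n=13: →0(L), so W
n=14: →7(W), 12(W), 13(W) — all W, so L
n=15: →14(L), so W
n=16: →14(L), so W
n=17: →0(L), so W
n=18: →9(L), so W
n=19: →0(L), so W
n=20: →10(W), 15(W), 16(W), 18(W), 19(W) — all W, so L
n=21: →14(L), so W
n=22: →20(L), so W
n=23: →0(L), so W
n=24: →20(L), so W
The losing starting values of n are exactly the entries labelled L in this table (6 of them).

0, 1, 4, 9, 14, 20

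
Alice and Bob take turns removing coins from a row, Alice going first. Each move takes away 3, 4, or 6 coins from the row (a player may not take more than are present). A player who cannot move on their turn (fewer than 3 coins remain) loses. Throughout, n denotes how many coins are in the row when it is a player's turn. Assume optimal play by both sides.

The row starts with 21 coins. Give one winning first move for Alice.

Remove 3, leaving 18.

Compute win/loss labels from the base case upward. A position with no move is L. Any other position is W if it can reach an L in one move, else L.
n=0: no move → L
n=1: no move → L
n=2: no move → L
n=3: W (go to 0, an L position)
n=4: W (go to 1, an L position)
n=5: W (go to 2, an L position)
n=6: W (go to 2, an L position)
n=7: W (go to 1, an L position)
n=8: W (go to 2, an L position)
n=9: L (options 6(W), 5(W), 3(W) are all W)
n=10: L (options 7(W), 6(W), 4(W) are all W)
n=11: L (options 8(W), 7(W), 5(W) are all W)
n=12: W (go to 9, an L position)
n=13: W (go to 10, an L position)
n=14: W (go to 11, an L position)
n=15: W (go to 11, an L position)
n=16: W (go to 10, an L position)
n=17: W (go to 11, an L position)
n=18: L (options 15(W), 14(W), 12(W) are all W)
n=19: L (options 16(W), 15(W), 13(W) are all W)
n=20: L (options 17(W), 16(W), 14(W) are all W)
n=21: W (go to 18, an L position)
From 21, the L positions reachable in one move are: 18.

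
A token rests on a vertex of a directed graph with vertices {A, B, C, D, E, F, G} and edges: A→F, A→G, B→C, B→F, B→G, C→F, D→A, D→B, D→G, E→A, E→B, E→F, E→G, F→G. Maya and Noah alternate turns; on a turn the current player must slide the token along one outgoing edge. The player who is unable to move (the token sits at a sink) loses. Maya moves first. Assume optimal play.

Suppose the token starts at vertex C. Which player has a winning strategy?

Label each position W (a win for the player to move) or L (a loss). A position with no legal move is L; any other position is W exactly when some move reaches an L, and L when every move reaches a W.
Every edge goes from a vertex to one that appears earlier in the order G, F, C, B, A, D, E, so processing vertices in that order labels each vertex after all of its successors.
G: no outgoing edge → L
F: can move to G, which is L ⇒ W
C: the only move is to F(W), a W ⇒ L
B: can move to C, which is L ⇒ W
A: can move to G, which is L ⇒ W
D: can move to G, which is L ⇒ W
E: can move to G, which is L ⇒ W
The starting position C is L: whatever Maya does, the opponent receives a W position.

Noah wins.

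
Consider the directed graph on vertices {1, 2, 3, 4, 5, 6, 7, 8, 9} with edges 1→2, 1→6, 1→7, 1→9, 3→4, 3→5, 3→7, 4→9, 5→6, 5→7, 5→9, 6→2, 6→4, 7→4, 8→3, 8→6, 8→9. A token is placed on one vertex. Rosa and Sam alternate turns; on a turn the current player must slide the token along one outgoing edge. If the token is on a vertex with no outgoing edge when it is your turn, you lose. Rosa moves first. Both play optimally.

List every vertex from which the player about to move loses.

2, 7, 9

Use the standard recursion: the mover loses at a terminal position; elsewhere, the mover wins exactly when some move hands the opponent an L position.
Every edge goes from a vertex to one that appears earlier in the order 9, 2, 4, 7, 6, 5, 1, 3, 8, so processing vertices in that order labels each vertex after all of its successors.
9: no outgoing edge → L
2: no outgoing edge → L
4: W (go to 9, an L position)
7: L (sole option 4(W) is W)
6: W (go to 2, an L position)
5: W (go to 7, an L position)
1: W (go to 7, an L position)
3: W (go to 7, an L position)
8: W (go to 9, an L position)
Reading off the rows marked L gives the requested list; there are 3 such vertices.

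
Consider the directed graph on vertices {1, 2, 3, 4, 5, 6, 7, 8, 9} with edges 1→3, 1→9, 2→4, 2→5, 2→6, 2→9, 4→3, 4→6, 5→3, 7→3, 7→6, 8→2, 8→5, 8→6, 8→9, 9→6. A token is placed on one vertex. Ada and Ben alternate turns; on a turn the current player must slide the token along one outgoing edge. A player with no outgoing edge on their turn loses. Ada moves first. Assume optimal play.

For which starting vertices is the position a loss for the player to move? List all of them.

3, 6

Work bottom-up. With no move the player to move loses. Otherwise the position is W if at least one move leads to an L position for the opponent, and L if every move leads to a W.
Every edge goes from a vertex to one that appears earlier in the order 6, 3, 4, 9, 5, 2, 8, 7, 1, so processing vertices in that order labels each vertex after all of its successors.
6: no outgoing edge → L
3: no outgoing edge → L
4: →3(L), so W
9: →6(L), so W
5: →3(L), so W
2: →6(L), so W
8: →6(L), so W
7: →3(L), so W
1: →3(L), so W
The losing starting vertices are exactly the entries labelled L in this table (2 of them).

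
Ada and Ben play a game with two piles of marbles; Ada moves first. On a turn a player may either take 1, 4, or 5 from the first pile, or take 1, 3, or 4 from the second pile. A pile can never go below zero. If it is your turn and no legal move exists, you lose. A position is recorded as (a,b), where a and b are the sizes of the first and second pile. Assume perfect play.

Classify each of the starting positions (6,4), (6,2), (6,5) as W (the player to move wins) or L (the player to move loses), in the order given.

Classify positions by backward induction: terminal positions (no move available) are L. From any other position, the mover wins iff some move reaches an L.
No move ever increases a pile, so every position that can arise here has a ≤ 6 and b ≤ 5; it is enough to label the cells with 0 ≤ a ≤ 6 and 0 ≤ b ≤ 5.
Every move lowers a or b (never raises either), so fill the grid row by row in increasing a, and left to right within a row: each cell's successors are then already labelled.
      b=0  b=1  b=2  b=3  b=4  b=5
a=0:    L    W    L    W    W    W
a=1:    W    L    W    L    W    W
a=2:    L    W    L    W    W    W
a=3:    W    L    W    L    W    W
a=4:    W    W    W    W    L    W
a=5:    W    W    W    W    W    L
a=6:    W    W    W    W    L    W
Cells with no legal move (terminal, hence L): (0,0).
The remaining L cells, each justified by listing all of its moves:
(0,2): →(0,1)(W) only, which is W, so L
(1,1): →(0,1)(W), (1,0)(W) — all W, so L
(1,3): →(0,3)(W), (1,2)(W), (1,0)(W) — all W, so L
(2,0): →(1,0)(W) only, which is W, so L
(2,2): →(1,2)(W), (2,1)(W) — all W, so L
(3,1): →(2,1)(W), (3,0)(W) — all W, so L
(3,3): →(2,3)(W), (3,2)(W), (3,0)(W) — all W, so L
(4,4): →(3,4)(W), (0,4)(W), (4,3)(W), (4,1)(W), (4,0)(W) — all W, so L
(5,5): →(4,5)(W), (1,5)(W), (0,5)(W), (5,4)(W), (5,2)(W), (5,1)(W) — all W, so L
(6,4): →(5,4)(W), (2,4)(W), (1,4)(W), (6,3)(W), (6,1)(W), (6,0)(W) — all W, so L
Every other cell has at least one move into one of the L cells above, so it is W.
(6,4): one of the L cells justified above, so L
(6,2): the move to (2,2) reaches an L cell, so W
(6,5): the move to (5,5) reaches an L cell, so W

(6,4): L, (6,2): W, (6,5): W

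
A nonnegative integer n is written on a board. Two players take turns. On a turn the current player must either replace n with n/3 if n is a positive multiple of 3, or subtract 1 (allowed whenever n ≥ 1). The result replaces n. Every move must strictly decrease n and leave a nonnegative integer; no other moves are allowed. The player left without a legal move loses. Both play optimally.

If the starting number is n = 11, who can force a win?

The second player wins.

Work bottom-up. With no move the player to move loses. Otherwise the position is W if at least one move leads to an L position for the opponent, and L if every move leads to a W.
n=0: no move → L
n=1: W (go to 0, an L position)
n=2: L (sole option 1(W) is W)
n=3: W (go to 2, an L position)
n=4: L (sole option 3(W) is W)
n=5: W (go to 4, an L position)
n=6: W (go to 2, an L position)
n=7: L (sole option 6(W) is W)
n=8: W (go to 7, an L position)
n=9: L (options 3(W), 8(W) are all W)
n=10: W (go to 9, an L position)
n=11: L (sole option 10(W) is W)
Every move from 11 reaches a W position, so the mover loses.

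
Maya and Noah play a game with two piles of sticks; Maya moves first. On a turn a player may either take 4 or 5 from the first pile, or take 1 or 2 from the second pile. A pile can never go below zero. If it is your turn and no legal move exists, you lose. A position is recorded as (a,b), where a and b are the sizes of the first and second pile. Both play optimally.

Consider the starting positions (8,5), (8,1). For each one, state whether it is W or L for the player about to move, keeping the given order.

Build the W/L table. Terminal = L. A non-terminal position is W if it has a move to some L; otherwise it is L.
No move ever increases a pile, so every position that can arise here has a ≤ 8 and b ≤ 5; it is enough to label the cells with 0 ≤ a ≤ 8 and 0 ≤ b ≤ 5.
Every move lowers a or b (never raises either), so fill the grid row by row in increasing a, and left to right within a row: each cell's successors are then already labelled.
      b=0  b=1  b=2  b=3  b=4  b=5
a=0:    L    W    W    L    W    W
a=1:    L    W    W    L    W    W
a=2:    L    W    W    L    W    W
a=3:    L    W    W    L    W    W
a=4:    W    L    W    W    L    W
a=5:    W    L    W    W    L    W
a=6:    W    L    W    W    L    W
a=7:    W    L    W    W    L    W
a=8:    W    W    L    W    W    L
Cells with no legal move (terminal, hence L): (0,0), (1,0), (2,0), (3,0).
The remaining L cells, each justified by listing all of its moves:
(0,3): moves to (0,2)(W), (0,1)(W); every one is W ⇒ L
(1,3): moves to (1,2)(W), (1,1)(W); every one is W ⇒ L
(2,3): moves to (2,2)(W), (2,1)(W); every one is W ⇒ L
(3,3): moves to (3,2)(W), (3,1)(W); every one is W ⇒ L
(4,1): moves to (0,1)(W), (4,0)(W); every one is W ⇒ L
(4,4): moves to (0,4)(W), (4,3)(W), (4,2)(W); every one is W ⇒ L
(5,1): moves to (1,1)(W), (0,1)(W), (5,0)(W); every one is W ⇒ L
(5,4): moves to (1,4)(W), (0,4)(W), (5,3)(W), (5,2)(W); every one is W ⇒ L
(6,1): moves to (2,1)(W), (1,1)(W), (6,0)(W); every one is W ⇒ L
(6,4): moves to (2,4)(W), (1,4)(W), (6,3)(W), (6,2)(W); every one is W ⇒ L
(7,1): moves to (3,1)(W), (2,1)(W), (7,0)(W); every one is W ⇒ L
(7,4): moves to (3,4)(W), (2,4)(W), (7,3)(W), (7,2)(W); every one is W ⇒ L
(8,2): moves to (4,2)(W), (3,2)(W), (8,1)(W), (8,0)(W); every one is W ⇒ L
(8,5): moves to (4,5)(W), (3,5)(W), (8,4)(W), (8,3)(W); every one is W ⇒ L
Every other cell has at least one move into one of the L cells above, so it is W.
(8,5): one of the L cells justified above, so L
(8,1): the move to (4,1) reaches an L cell, so W

(8,5): L, (8,1): W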